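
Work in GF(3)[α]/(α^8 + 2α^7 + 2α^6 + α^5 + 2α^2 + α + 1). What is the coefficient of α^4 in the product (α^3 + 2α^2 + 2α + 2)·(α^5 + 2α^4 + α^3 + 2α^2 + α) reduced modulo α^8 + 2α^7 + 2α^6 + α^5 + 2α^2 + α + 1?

Multiply in GF(3)[α]: (α^3 + 2α^2 + 2α + 2)·(α^5 + 2α^4 + α^3 + 2α^2 + α) = α^8 + α^7 + α^6 + α^5 + 2α^4 + 2α^3 + 2α.
Reduce using α^8 ≡ α^7 + α^6 + 2α^5 + α^2 + 2α + 2 (mod α^8 + 2α^7 + 2α^6 + α^5 + 2α^2 + α + 1).
Reduced: 2α^7 + 2α^6 + 2α^4 + 2α^3 + α^2 + α + 2.

2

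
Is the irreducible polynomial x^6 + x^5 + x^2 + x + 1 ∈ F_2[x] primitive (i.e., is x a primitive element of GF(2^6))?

Write f(x) = x^6 + x^5 + x^2 + x + 1.
|GF(2^6)^×| = 2^6 − 1 = 63. Prime factorization: 63 = 3^2·7.
f is primitive ⇔ x has order 63 in GF(2)[x]/(f), i.e. x^(63/q) ≠ 1 for each prime q | 63.
x^(21) mod f = x^5 + x^3 + x^2.
x^(9) mod f = x^3 + x^2 + 1.
None equal 1, so x has full order 63; f is primitive.

Yes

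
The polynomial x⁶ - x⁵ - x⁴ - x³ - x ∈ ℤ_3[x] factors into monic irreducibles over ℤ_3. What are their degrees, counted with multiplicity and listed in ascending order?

1, 1, 1, 3

Write f(x) = x⁶ - x⁵ - x⁴ - x³ - x.
Roots in ℤ_3: f(0) = 0 → root; f(1) = 0 → root; f(2) = 0 → root.
Linear factors from roots: (x), (x - 1), (x + 1).
Complete factorization: f(x) = (x)·(x + 1)·(x - 1)·(x³ - x² + 1).
Factor degrees with multiplicity: 1 + 1 + 1 + 3 = 6.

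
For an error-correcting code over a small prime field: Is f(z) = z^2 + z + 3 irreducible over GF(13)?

Check each element of GF(13) for a root: f(0)=3, f(1)=5, f(2)=9, f(3)=2, f(4)=10, f(5)=7, f(6)=6, f(7)=7, f(8)=10, f(9)=2, f(10)=9, f(11)=5, f(12)=3.
No roots. A degree-2 polynomial over a field with no linear factor is irreducible.

Yes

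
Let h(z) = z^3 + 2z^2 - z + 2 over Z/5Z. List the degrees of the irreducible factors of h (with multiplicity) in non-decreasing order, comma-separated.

3

Roots in Z/5Z: h(0) = 2; h(1) = 4; h(2) = 1; h(3) = 4; h(4) = 4.
Complete factorization: h(z) = (z^3 + 2z^2 - z + 2).
Factor degrees with multiplicity: 3 = 3.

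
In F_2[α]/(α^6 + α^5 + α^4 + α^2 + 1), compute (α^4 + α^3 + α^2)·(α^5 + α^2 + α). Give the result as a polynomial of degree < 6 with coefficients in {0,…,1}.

Multiply in F_2[α]: (α^4 + α^3 + α^2)·(α^5 + α^2 + α) = α^9 + α^8 + α^7 + α^6 + α^3.
Reduce using α^6 ≡ α^5 + α^4 + α^2 + 1 (mod α^6 + α^5 + α^4 + α^2 + 1).
Reduced: α^4 + α^2 + 1.

α^4 + α^2 + 1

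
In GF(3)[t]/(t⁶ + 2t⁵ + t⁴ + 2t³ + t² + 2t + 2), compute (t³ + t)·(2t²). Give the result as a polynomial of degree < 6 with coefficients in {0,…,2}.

Multiply in GF(3)[t]: (t³ + t)·(2t²) = 2t⁵ + 2t³.
Reduced: 2t⁵ + 2t³.

2t^5 + 2t^3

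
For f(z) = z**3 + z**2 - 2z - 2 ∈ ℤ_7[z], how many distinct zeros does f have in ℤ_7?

3

Evaluate at each of the 7 elements of ℤ_7:
f(0) = 5; f(1) = 5; f(2) = 6; f(3) = 0 → root; f(4) = 0 → root; f(5) = 5; f(6) = 0 → root.
Roots: {3, 4, 6}.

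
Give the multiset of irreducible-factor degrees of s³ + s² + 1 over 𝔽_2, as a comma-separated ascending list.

Write f(s) = s³ + s² + 1.
Roots in 𝔽_2: f(0) = 1; f(1) = 1.
Complete factorization: f(s) = (s³ + s² + 1).
Factor degrees with multiplicity: 3 = 3.

3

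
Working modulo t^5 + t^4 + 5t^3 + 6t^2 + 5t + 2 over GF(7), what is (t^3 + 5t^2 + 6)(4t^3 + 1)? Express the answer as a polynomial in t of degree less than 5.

6t^4 + 5t^3 + t^2 + 3t + 2

Multiply in GF(7)[t]: (t^3 + 5t^2 + 6)·(4t^3 + 1) = 4t^6 + 6t^5 + 4t^3 + 5t^2 + 6.
Reduce using t^5 ≡ 6t^4 + 2t^3 + t^2 + 2t + 5 (mod t^5 + t^4 + 5t^3 + 6t^2 + 5t + 2).
Reduced: 6t^4 + 5t^3 + t^2 + 3t + 2.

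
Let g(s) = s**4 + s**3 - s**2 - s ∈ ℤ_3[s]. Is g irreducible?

No

Check for roots in ℤ_3: g(0) = 0 → root; g(1) = 0 → root; g(2) = 0 → root.
g(0) = 0, so (s) divides g(s); g is reducible.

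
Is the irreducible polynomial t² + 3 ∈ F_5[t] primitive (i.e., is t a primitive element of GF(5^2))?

Write f(t) = t² + 3.
|GF(5^2)^×| = 5^2 − 1 = 24. Prime factorization: 24 = 2^3·3.
f is primitive ⇔ t has order 24 in GF(5)[t]/(f), i.e. t^(24/q) ≠ 1 for each prime q | 24.
t^(12) mod f = 4.
t^(8) mod f = 1
Since t^(8) = 1, the order of t divides 8 < 24; not primitive.

No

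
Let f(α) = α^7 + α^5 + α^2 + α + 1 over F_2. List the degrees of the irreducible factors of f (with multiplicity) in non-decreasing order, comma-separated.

7

Roots in F_2: f(0) = 1; f(1) = 1.
Complete factorization: f(α) = (α^7 + α^5 + α^2 + α + 1).
Factor degrees with multiplicity: 7 = 7.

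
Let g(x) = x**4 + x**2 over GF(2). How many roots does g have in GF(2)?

2

Evaluate at each of the 2 elements of GF(2):
g(0) = 0 → root; g(1) = 0 → root.
Roots: {0, 1}.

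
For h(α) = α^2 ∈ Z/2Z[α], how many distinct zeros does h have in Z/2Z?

1

Evaluate at each of the 2 elements of Z/2Z:
h(0) = 0 → root; h(1) = 1.
Roots: {0}.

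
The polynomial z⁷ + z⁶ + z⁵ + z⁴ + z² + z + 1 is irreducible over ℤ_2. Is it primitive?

Yes

Write f(z) = z⁷ + z⁶ + z⁵ + z⁴ + z² + z + 1.
|GF(2^7)^×| = 2^7 − 1 = 127. Prime factorization: 127 = 127.
f is primitive ⇔ z has order 127 in GF(2)[z]/(f), i.e. z^(127/q) ≠ 1 for each prime q | 127.
z^(1) mod f = z.
None equal 1, so z has full order 127; f is primitive.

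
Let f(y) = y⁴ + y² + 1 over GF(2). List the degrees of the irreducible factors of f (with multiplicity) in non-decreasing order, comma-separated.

Roots in GF(2): f(0) = 1; f(1) = 1.
Complete factorization: f(y) = (y² + y + 1)^2.
Factor degrees with multiplicity: 2 + 2 = 4.

2, 2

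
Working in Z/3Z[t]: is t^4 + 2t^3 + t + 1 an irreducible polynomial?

Write f(t) = t^4 + 2t^3 + t + 1.
Check for roots in Z/3Z: f(0) = 1; f(1) = 2; f(2) = 2.
No roots, so no linear factors.
Monic irreducibles of degree 2 over GF(3): t^2 + 1, t^2 + t + 2, t^2 + 2t + 2.
None of them divide f (all give nonzero remainder).
No irreducible factor of degree ≤ 2 exists, so f is irreducible over GF(3).

Yes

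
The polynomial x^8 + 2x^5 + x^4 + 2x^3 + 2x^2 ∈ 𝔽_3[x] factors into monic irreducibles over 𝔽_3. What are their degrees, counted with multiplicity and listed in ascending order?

1, 1, 1, 1, 2, 2

Write h(x) = x^8 + 2x^5 + x^4 + 2x^3 + 2x^2.
Roots in 𝔽_3: h(0) = 0 → root; h(1) = 2; h(2) = 0 → root.
Linear factors from roots: (x), (x + 1).
Complete factorization: h(x) = (x)^2·(x + 1)^2·(x^2 + 1)·(x^2 + x + 2).
Factor degrees with multiplicity: 1 + 1 + 1 + 1 + 2 + 2 = 8.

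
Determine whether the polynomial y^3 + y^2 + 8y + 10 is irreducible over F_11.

Yes

Write P(y) = y^3 + y^2 + 8y + 10.
Check each element of F_11 for a root: P(0)=10, P(1)=9, P(2)=5, P(3)=4, P(4)=1, P(5)=2, P(6)=2, P(7)=7, P(8)=1, P(9)=1, P(10)=2.
No roots. A degree-3 polynomial over a field with no linear factor is irreducible.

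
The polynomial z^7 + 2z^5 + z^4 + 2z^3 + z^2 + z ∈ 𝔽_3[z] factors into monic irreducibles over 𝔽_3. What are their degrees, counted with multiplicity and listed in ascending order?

1, 2, 4

Write g(z) = z^7 + 2z^5 + z^4 + 2z^3 + z^2 + z.
Roots in 𝔽_3: g(0) = 0 → root; g(1) = 2; g(2) = 2.
Linear factors from roots: (z).
Complete factorization: g(z) = (z)·(z^2 + 1)·(z^4 + z^2 + z + 1).
Factor degrees with multiplicity: 1 + 2 + 4 = 7.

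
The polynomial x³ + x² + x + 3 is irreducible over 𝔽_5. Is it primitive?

Write f(x) = x³ + x² + x + 3.
|GF(5^3)^×| = 5^3 − 1 = 124. Prime factorization: 124 = 2^2·31.
f is primitive ⇔ x has order 124 in GF(5)[x]/(f), i.e. x^(124/q) ≠ 1 for each prime q | 124.
x^(62) mod f = 4.
x^(4) mod f = 3x + 3.
None equal 1, so x has full order 124; f is primitive.

Yes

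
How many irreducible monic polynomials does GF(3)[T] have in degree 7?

The number of monic irreducibles of degree 7 over GF(3) is (1/7)·Σ_{d∣7} μ(7/d) 3^d.
Divisors of 7: 1, 7; μ(7/d) for each: -1, 1.
Σ = − 3^1 + 3^7 = 2184.
N = 2184/7 = 312.

312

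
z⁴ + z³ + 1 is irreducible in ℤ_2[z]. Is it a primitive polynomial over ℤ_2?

Write f(z) = z⁴ + z³ + 1.
|GF(2^4)^×| = 2^4 − 1 = 15. Prime factorization: 15 = 3·5.
f is primitive ⇔ z has order 15 in GF(2)[z]/(f), i.e. z^(15/q) ≠ 1 for each prime q | 15.
z^(5) mod f = z³ + z + 1.
z^(3) mod f = z³.
None equal 1, so z has full order 15; f is primitive.

Yes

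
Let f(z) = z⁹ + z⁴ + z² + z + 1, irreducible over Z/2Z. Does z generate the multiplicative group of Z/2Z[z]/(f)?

No

|GF(2^9)^×| = 2^9 − 1 = 511. Prime factorization: 511 = 7·73.
f is primitive ⇔ z has order 511 in GF(2)[z]/(f), i.e. z^(511/q) ≠ 1 for each prime q | 511.
z^(73) mod f = 1
z^(7) mod f = z⁷.
Since z^(73) = 1, the order of z divides 73 < 511; not primitive.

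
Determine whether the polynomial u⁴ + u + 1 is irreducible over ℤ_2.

Write h(u) = u⁴ + u + 1.
Check for roots in ℤ_2: h(0) = 1; h(1) = 1.
No roots, so no linear factors.
Monic irreducibles of degree 2 over GF(2): u² + u + 1.
None of them divide h (all give nonzero remainder).
No irreducible factor of degree ≤ 2 exists, so h is irreducible over GF(2).

Yes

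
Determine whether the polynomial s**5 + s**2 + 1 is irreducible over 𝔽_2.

Write f(s) = s**5 + s**2 + 1.
Check for roots in 𝔽_2: f(0) = 1; f(1) = 1.
No roots, so no linear factors.
Monic irreducibles of degree 2 over GF(2): s**2 + s + 1.
None of them divide f (all give nonzero remainder).
No irreducible factor of degree ≤ 2 exists, so f is irreducible over GF(2).

Yes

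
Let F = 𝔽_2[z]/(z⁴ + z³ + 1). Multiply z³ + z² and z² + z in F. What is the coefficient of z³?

Multiply in 𝔽_2[z]: (z³ + z²)·(z² + z) = z⁵ + z³.
Reduce using z⁴ ≡ z³ + 1 (mod z⁴ + z³ + 1).
Reduced: z + 1.

0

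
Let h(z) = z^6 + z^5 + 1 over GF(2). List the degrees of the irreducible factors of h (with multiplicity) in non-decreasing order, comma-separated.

6

Roots in GF(2): h(0) = 1; h(1) = 1.
Complete factorization: h(z) = (z^6 + z^5 + 1).
Factor degrees with multiplicity: 6 = 6.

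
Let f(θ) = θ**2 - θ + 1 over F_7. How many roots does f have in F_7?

Evaluate at each of the 7 elements of F_7:
f(0) = 1; f(1) = 1; f(2) = 3; f(3) = 0 → root; f(4) = 6; f(5) = 0 → root; f(6) = 3.
Roots: {3, 5}.

2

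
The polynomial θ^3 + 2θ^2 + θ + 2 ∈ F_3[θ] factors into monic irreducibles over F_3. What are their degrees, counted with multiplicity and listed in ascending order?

Write g(θ) = θ^3 + 2θ^2 + θ + 2.
Roots in F_3: g(0) = 2; g(1) = 0 → root; g(2) = 2.
Linear factors from roots: (θ + 2).
Complete factorization: g(θ) = (θ + 2)·(θ^2 + 1).
Factor degrees with multiplicity: 1 + 2 = 3.

1, 2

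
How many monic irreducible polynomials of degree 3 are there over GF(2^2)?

20

x^(4^3) − x is the product of all monic irreducibles of degree dividing 3; Möbius inversion gives N = (1/3) Σ μ(3/d)·4^d.
Divisors of 3: 1, 3; μ(3/d) for each: -1, 1.
Σ = − 4^1 + 4^3 = 60.
N = 60/3 = 20.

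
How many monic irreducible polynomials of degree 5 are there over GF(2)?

The number of monic irreducibles of degree 5 over GF(2) is (1/5)·Σ_{d∣5} μ(5/d) 2^d.
Divisors of 5: 1, 5; μ(5/d) for each: -1, 1.
Σ = − 2^1 + 2^5 = 30.
N = 30/5 = 6.

6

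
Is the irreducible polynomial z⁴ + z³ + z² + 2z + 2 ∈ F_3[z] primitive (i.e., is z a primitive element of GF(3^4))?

Yes

Write f(z) = z⁴ + z³ + z² + 2z + 2.
|GF(3^4)^×| = 3^4 − 1 = 80. Prime factorization: 80 = 2^4·5.
f is primitive ⇔ z has order 80 in GF(3)[z]/(f), i.e. z^(80/q) ≠ 1 for each prime q | 80.
z^(40) mod f = 2.
z^(16) mod f = 2z³ + 1.
None equal 1, so z has full order 80; f is primitive.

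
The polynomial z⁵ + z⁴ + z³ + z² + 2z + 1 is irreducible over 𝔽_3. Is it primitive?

Write f(z) = z⁵ + z⁴ + z³ + z² + 2z + 1.
|GF(3^5)^×| = 3^5 − 1 = 242. Prime factorization: 242 = 2·11^2.
f is primitive ⇔ z has order 242 in GF(3)[z]/(f), i.e. z^(242/q) ≠ 1 for each prime q | 242.
z^(121) mod f = 2.
z^(22) mod f = z⁴ + z² + z + 2.
None equal 1, so z has full order 242; f is primitive.

Yes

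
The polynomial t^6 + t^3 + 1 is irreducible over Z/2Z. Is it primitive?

No

Write f(t) = t^6 + t^3 + 1.
|GF(2^6)^×| = 2^6 − 1 = 63. Prime factorization: 63 = 3^2·7.
f is primitive ⇔ t has order 63 in GF(2)[t]/(f), i.e. t^(63/q) ≠ 1 for each prime q | 63.
t^(21) mod f = t^3.
t^(9) mod f = 1
Since t^(9) = 1, the order of t divides 9 < 63; not primitive.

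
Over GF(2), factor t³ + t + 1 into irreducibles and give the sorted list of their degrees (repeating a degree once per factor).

Write h(t) = t³ + t + 1.
Roots in GF(2): h(0) = 1; h(1) = 1.
Complete factorization: h(t) = (t³ + t + 1).
Factor degrees with multiplicity: 3 = 3.

3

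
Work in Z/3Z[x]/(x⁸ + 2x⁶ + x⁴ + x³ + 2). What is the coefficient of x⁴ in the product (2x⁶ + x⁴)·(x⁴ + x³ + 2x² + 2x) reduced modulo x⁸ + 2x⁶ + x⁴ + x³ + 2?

Multiply in Z/3Z[x]: (2x⁶ + x⁴)·(x⁴ + x³ + 2x² + 2x) = 2x¹⁰ + 2x⁹ + 2x⁸ + 2x⁷ + 2x⁶ + 2x⁵.
Reduce using x⁸ ≡ x⁶ + 2x⁴ + 2x³ + 1 (mod x⁸ + 2x⁶ + x⁴ + x³ + 2).
Reduced: x⁷ + x⁶ + x⁵ + 2x³ + 2x² + 2x + 1.

0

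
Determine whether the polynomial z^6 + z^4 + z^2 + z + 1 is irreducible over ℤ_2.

Write g(z) = z^6 + z^4 + z^2 + z + 1.
Check for roots in ℤ_2: g(0) = 1; g(1) = 1.
No roots, so no linear factors.
Monic irreducibles of degree 2 over GF(2): z^2 + z + 1.
None of them divide g (all give nonzero remainder).
Monic irreducibles of degree 3 over GF(2): z^3 + z + 1, z^3 + z^2 + 1.
None of them divide g (all give nonzero remainder).
No irreducible factor of degree ≤ 3 exists, so g is irreducible over GF(2).

Yes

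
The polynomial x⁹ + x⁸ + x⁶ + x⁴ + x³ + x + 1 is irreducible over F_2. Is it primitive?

Write f(x) = x⁹ + x⁸ + x⁶ + x⁴ + x³ + x + 1.
|GF(2^9)^×| = 2^9 − 1 = 511. Prime factorization: 511 = 7·73.
f is primitive ⇔ x has order 511 in GF(2)[x]/(f), i.e. x^(511/q) ≠ 1 for each prime q | 511.
x^(73) mod f = x⁸ + x⁵ + x³ + x.
x^(7) mod f = x⁷.
None equal 1, so x has full order 511; f is primitive.

Yes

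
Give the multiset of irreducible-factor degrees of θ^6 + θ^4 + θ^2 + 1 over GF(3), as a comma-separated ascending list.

Write f(θ) = θ^6 + θ^4 + θ^2 + 1.
Roots in GF(3): f(0) = 1; f(1) = 1; f(2) = 1.
Complete factorization: f(θ) = (θ^2 + 1)·(θ^2 + θ - 1)·(θ^2 - θ - 1).
Factor degrees with multiplicity: 2 + 2 + 2 = 6.

2, 2, 2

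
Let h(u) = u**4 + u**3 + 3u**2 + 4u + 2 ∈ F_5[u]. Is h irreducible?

Yes

Check for roots in F_5: h(0) = 2; h(1) = 1; h(2) = 1; h(3) = 4; h(4) = 1.
No roots, so no linear factors.
Degree-2 irreducible divisors: test the 10 monic irreducibles of degree 2 over GF(5).
None of them divide h (all give nonzero remainder).
No irreducible factor of degree ≤ 2 exists, so h is irreducible over GF(5).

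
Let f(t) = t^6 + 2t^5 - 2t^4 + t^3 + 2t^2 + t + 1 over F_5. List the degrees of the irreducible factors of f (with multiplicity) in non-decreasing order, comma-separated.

Roots in F_5: f(0) = 1; f(1) = 1; f(2) = 0 → root; f(3) = 2; f(4) = 3.
Linear factors from roots: (t - 2).
Complete factorization: f(t) = (t - 2)·(t^2 + t + 2)·(t^3 - 2t^2 + t + 1).
Factor degrees with multiplicity: 1 + 2 + 3 = 6.

1, 2, 3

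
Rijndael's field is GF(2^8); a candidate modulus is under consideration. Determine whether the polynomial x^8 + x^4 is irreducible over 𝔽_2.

Write m(x) = x^8 + x^4.
Check for roots in 𝔽_2: m(0) = 0 → root; m(1) = 0 → root.
m(0) = 0, so (x) divides m(x); m is reducible.

No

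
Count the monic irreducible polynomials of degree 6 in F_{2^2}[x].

x^(4^6) − x is the product of all monic irreducibles of degree dividing 6; Möbius inversion gives N = (1/6) Σ μ(6/d)·4^d.
Divisors of 6: 1, 2, 3, 6; μ(6/d) for each: 1, -1, -1, 1.
Σ = 4^1 − 4^2 − 4^3 + 4^6 = 4020.
N = 4020/6 = 670.

670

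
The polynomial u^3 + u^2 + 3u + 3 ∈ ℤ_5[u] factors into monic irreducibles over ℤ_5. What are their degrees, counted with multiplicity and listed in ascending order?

Write g(u) = u^3 + u^2 + 3u + 3.
Roots in ℤ_5: g(0) = 3; g(1) = 3; g(2) = 1; g(3) = 3; g(4) = 0 → root.
Linear factors from roots: (u + 1).
Complete factorization: g(u) = (u + 1)·(u^2 + 3).
Factor degrees with multiplicity: 1 + 2 = 3.

1, 2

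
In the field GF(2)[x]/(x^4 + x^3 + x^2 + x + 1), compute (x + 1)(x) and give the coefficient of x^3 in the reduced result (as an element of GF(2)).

0

Multiply in GF(2)[x]: (x + 1)·(x) = x^2 + x.
Reduced: x^2 + x.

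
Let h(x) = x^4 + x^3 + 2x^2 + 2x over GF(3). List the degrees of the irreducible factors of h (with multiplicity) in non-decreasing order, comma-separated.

Roots in GF(3): h(0) = 0 → root; h(1) = 0 → root; h(2) = 0 → root.
Linear factors from roots: (x), (x + 2), (x + 1).
Complete factorization: h(x) = (x)·(x + 2)·(x + 1)^2.
Factor degrees with multiplicity: 1 + 1 + 1 + 1 = 4.

1, 1, 1, 1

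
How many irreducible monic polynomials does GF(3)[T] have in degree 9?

2184

The number of monic irreducibles of degree 9 over GF(3) is (1/9)·Σ_{d∣9} μ(9/d) 3^d.
Divisors of 9: 1, 3, 9; μ(9/d) for each: 0, -1, 1.
Σ = − 3^3 + 3^9 = 19656.
N = 19656/9 = 2184.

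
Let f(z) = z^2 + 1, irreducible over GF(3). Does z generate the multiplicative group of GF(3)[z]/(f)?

|GF(3^2)^×| = 3^2 − 1 = 8. Prime factorization: 8 = 2^3.
f is primitive ⇔ z has order 8 in GF(3)[z]/(f), i.e. z^(8/q) ≠ 1 for each prime q | 8.
z^(4) mod f = 1
Since z^(4) = 1, the order of z divides 4 < 8; not primitive.

No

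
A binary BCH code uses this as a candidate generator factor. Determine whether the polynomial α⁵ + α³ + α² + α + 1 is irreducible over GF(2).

Write g(α) = α⁵ + α³ + α² + α + 1.
Check for roots in GF(2): g(0) = 1; g(1) = 1.
No roots, so no linear factors.
Monic irreducibles of degree 2 over GF(2): α² + α + 1.
None of them divide g (all give nonzero remainder).
No irreducible factor of degree ≤ 2 exists, so g is irreducible over GF(2).

Yes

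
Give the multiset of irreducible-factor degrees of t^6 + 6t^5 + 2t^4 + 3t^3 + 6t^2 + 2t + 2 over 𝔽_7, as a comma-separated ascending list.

Write g(t) = t^6 + 6t^5 + 2t^4 + 3t^3 + 6t^2 + 2t + 2.
Linear factors from roots: (t + 4), (t + 2), (t + 1).
Complete factorization: g(t) = (t + 1)·(t + 4)·(t + 2)^2·(t^2 + 4t + 1).
Factor degrees with multiplicity: 1 + 1 + 1 + 1 + 2 = 6.

1, 1, 1, 1, 2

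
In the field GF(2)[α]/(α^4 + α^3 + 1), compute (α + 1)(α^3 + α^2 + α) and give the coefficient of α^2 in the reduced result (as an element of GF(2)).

Multiply in GF(2)[α]: (α + 1)·(α^3 + α^2 + α) = α^4 + α.
Reduce using α^4 ≡ α^3 + 1 (mod α^4 + α^3 + 1).
Reduced: α^3 + α + 1.

0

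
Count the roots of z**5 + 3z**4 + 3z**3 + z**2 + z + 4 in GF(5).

Write g(z) = z**5 + 3z**4 + 3z**3 + z**2 + z + 4.
Evaluate at each of the 5 elements of GF(5):
g(0) = 4; g(1) = 3; g(2) = 4; g(3) = 3; g(4) = 3.
No element is a root.

0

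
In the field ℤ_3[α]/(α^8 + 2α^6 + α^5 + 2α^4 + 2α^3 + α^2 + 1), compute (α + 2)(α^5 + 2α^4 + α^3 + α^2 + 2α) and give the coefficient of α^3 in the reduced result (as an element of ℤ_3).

Multiply in ℤ_3[α]: (α + 2)·(α^5 + 2α^4 + α^3 + α^2 + 2α) = α^6 + α^5 + 2α^4 + α^2 + α.
Reduced: α^6 + α^5 + 2α^4 + α^2 + α.

0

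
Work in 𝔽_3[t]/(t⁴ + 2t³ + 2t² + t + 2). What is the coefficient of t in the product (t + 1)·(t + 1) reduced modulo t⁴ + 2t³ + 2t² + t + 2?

Multiply in 𝔽_3[t]: (t + 1)·(t + 1) = t² + 2t + 1.
Reduced: t² + 2t + 1.

2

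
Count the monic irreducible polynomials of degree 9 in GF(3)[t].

2184

By the necklace-counting formula, N_3(9) = (1/9) Σ_{d|9} μ(9/d)·3^d.
Divisors of 9: 1, 3, 9; μ(9/d) for each: 0, -1, 1.
Σ = − 3^3 + 3^9 = 19656.
N = 19656/9 = 2184.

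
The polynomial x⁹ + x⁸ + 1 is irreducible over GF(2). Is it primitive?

Write f(x) = x⁹ + x⁸ + 1.
|GF(2^9)^×| = 2^9 − 1 = 511. Prime factorization: 511 = 7·73.
f is primitive ⇔ x has order 511 in GF(2)[x]/(f), i.e. x^(511/q) ≠ 1 for each prime q | 511.
x^(73) mod f = 1
x^(7) mod f = x⁷.
Since x^(73) = 1, the order of x divides 73 < 511; not primitive.

No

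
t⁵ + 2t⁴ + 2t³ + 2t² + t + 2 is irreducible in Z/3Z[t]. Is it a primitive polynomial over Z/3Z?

No

Write f(t) = t⁵ + 2t⁴ + 2t³ + 2t² + t + 2.
|GF(3^5)^×| = 3^5 − 1 = 242. Prime factorization: 242 = 2·11^2.
f is primitive ⇔ t has order 242 in GF(3)[t]/(f), i.e. t^(242/q) ≠ 1 for each prime q | 242.
t^(121) mod f = 1
t^(22) mod f = t⁴ + t² + 2t.
Since t^(121) = 1, the order of t divides 121 < 242; not primitive.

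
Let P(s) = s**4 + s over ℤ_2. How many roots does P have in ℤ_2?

2

Evaluate at each of the 2 elements of ℤ_2:
P(0) = 0 → root; P(1) = 0 → root.
Roots: {0, 1}.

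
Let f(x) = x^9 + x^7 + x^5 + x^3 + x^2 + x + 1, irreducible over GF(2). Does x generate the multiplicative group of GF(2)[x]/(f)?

|GF(2^9)^×| = 2^9 − 1 = 511. Prime factorization: 511 = 7·73.
f is primitive ⇔ x has order 511 in GF(2)[x]/(f), i.e. x^(511/q) ≠ 1 for each prime q | 511.
x^(73) mod f = x^8 + x^6 + x^5 + x^4 + x^2 + 1.
x^(7) mod f = x^7.
None equal 1, so x has full order 511; f is primitive.

Yes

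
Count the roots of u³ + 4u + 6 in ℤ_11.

3

Write f(u) = u³ + 4u + 6.
Evaluate at each of the 11 elements of ℤ_11:
f(0) = 6; f(1) = 0 → root; f(2) = 0 → root; f(3) = 1; f(4) = 9; f(5) = 8; f(6) = 4; f(7) = 3; f(8) = 0 → root; f(9) = 1; f(10) = 1.
Roots: {1, 2, 8}.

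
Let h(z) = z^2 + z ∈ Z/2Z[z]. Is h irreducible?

Check for roots in Z/2Z: h(0) = 0 → root; h(1) = 0 → root.
h(0) = 0, so (z) divides h(z); h is reducible.

No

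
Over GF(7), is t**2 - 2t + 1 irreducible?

Write P(t) = t**2 - 2t + 1.
Check for roots in GF(7): P(0) = 1; P(1) = 0 → root; P(2) = 1; P(3) = 4; P(4) = 2; P(5) = 2; P(6) = 4.
P(1) = 0, so (t − 1) divides P(t); P is reducible.

No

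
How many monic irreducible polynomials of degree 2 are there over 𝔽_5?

10

Gauss's count: N_{5}(2) = (1/2) Σ_{d|2} μ(2/d)·5^d.
Divisors of 2: 1, 2; μ(2/d) for each: -1, 1.
Σ = − 5^1 + 5^2 = 20.
N = 20/2 = 10.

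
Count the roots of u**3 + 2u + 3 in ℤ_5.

2

Write h(u) = u**3 + 2u + 3.
Evaluate at each of the 5 elements of ℤ_5:
h(0) = 3; h(1) = 1; h(2) = 0 → root; h(3) = 1; h(4) = 0 → root.
Roots: {2, 4}.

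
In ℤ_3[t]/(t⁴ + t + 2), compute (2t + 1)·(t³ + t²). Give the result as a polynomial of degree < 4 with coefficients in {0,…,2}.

Multiply in ℤ_3[t]: (2t + 1)·(t³ + t²) = 2t⁴ + t².
Reduce using t⁴ ≡ 2t + 1 (mod t⁴ + t + 2).
Reduced: t² + t + 2.

t^2 + t + 2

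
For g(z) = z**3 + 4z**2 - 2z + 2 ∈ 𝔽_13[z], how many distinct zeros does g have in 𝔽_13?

1

Evaluate at each of the 13 elements of 𝔽_13:
g(0) = 2; g(1) = 5; g(2) = 9; g(3) = 7; g(4) = 5; g(5) = 9; g(6) = 12; g(7) = 7; g(8) = 0 → root; g(9) = 10; g(10) = 4; g(11) = 1; g(12) = 7.
Roots: {8}.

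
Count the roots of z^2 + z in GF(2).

Write g(z) = z^2 + z.
Evaluate at each of the 2 elements of GF(2):
g(0) = 0 → root; g(1) = 0 → root.
Roots: {0, 1}.

2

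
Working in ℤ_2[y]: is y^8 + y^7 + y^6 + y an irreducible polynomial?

Write P(y) = y^8 + y^7 + y^6 + y.
Check for roots in ℤ_2: P(0) = 0 → root; P(1) = 0 → root.
P(0) = 0, so (y) divides P(y); P is reducible.

No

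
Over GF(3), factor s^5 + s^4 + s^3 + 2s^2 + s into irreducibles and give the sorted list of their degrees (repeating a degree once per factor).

1, 1, 1, 2

Write h(s) = s^5 + s^4 + s^3 + 2s^2 + s.
Roots in GF(3): h(0) = 0 → root; h(1) = 0 → root; h(2) = 0 → root.
Linear factors from roots: (s), (s + 2), (s + 1).
Complete factorization: h(s) = (s)·(s + 1)·(s + 2)·(s^2 + s + 2).
Factor degrees with multiplicity: 1 + 1 + 1 + 2 = 5.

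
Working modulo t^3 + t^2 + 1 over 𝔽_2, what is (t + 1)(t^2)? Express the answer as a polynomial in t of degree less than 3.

Multiply in 𝔽_2[t]: (t + 1)·(t^2) = t^3 + t^2.
Reduce using t^3 ≡ t^2 + 1 (mod t^3 + t^2 + 1).
Reduced: 1.

1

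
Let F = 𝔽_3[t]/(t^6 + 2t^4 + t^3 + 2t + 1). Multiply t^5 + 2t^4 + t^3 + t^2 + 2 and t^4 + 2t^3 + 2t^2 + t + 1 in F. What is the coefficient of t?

Multiply in 𝔽_3[t]: (t^5 + 2t^4 + t^3 + t^2 + 2)·(t^4 + 2t^3 + 2t^2 + t + 1) = t^9 + t^8 + t^7 + 2t^6 + t^5 + t^4 + 2t^2 + 2t + 2.
Reduce using t^6 ≡ t^4 + 2t^3 + t + 2 (mod t^6 + 2t^4 + t^3 + 2t + 1).
Reduced: 2t^5 + 2t^4 + t^3 + 2t.

2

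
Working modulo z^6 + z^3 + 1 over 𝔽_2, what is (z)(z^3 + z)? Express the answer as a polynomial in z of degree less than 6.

z^4 + z^2

Multiply in 𝔽_2[z]: (z)·(z^3 + z) = z^4 + z^2.
Reduced: z^4 + z^2.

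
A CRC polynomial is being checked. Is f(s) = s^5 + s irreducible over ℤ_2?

Check for roots in ℤ_2: f(0) = 0 → root; f(1) = 0 → root.
f(0) = 0, so (s) divides f(s); f is reducible.

No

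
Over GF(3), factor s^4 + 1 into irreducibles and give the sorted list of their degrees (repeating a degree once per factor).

Write h(s) = s^4 + 1.
Roots in GF(3): h(0) = 1; h(1) = 2; h(2) = 2.
Complete factorization: h(s) = (s^2 + s - 1)·(s^2 - s - 1).
Factor degrees with multiplicity: 2 + 2 = 4.

2, 2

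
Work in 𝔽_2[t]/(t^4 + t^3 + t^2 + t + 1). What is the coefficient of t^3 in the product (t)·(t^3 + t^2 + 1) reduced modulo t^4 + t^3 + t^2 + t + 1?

Multiply in 𝔽_2[t]: (t)·(t^3 + t^2 + 1) = t^4 + t^3 + t.
Reduce using t^4 ≡ t^3 + t^2 + t + 1 (mod t^4 + t^3 + t^2 + t + 1).
Reduced: t^2 + 1.

0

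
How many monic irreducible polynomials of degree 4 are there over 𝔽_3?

Gauss's count: N_{3}(4) = (1/4) Σ_{d|4} μ(4/d)·3^d.
Divisors of 4: 1, 2, 4; μ(4/d) for each: 0, -1, 1.
Σ = − 3^2 + 3^4 = 72.
N = 72/4 = 18.

18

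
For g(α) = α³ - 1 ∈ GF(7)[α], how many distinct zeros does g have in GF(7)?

3

Evaluate at each of the 7 elements of GF(7):
g(0) = 6; g(1) = 0 → root; g(2) = 0 → root; g(3) = 5; g(4) = 0 → root; g(5) = 5; g(6) = 5.
Roots: {1, 2, 4}.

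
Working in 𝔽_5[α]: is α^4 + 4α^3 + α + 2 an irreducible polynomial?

Yes

Write h(α) = α^4 + 4α^3 + α + 2.
Check for roots in 𝔽_5: h(0) = 2; h(1) = 3; h(2) = 2; h(3) = 4; h(4) = 3.
No roots, so no linear factors.
Degree-2 irreducible divisors: test the 10 monic irreducibles of degree 2 over GF(5).
None of them divide h (all give nonzero remainder).
No irreducible factor of degree ≤ 2 exists, so h is irreducible over GF(5).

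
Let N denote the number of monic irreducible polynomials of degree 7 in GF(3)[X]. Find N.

The number of monic irreducibles of degree 7 over GF(3) is (1/7)·Σ_{d∣7} μ(7/d) 3^d.
Divisors of 7: 1, 7; μ(7/d) for each: -1, 1.
Σ = − 3^1 + 3^7 = 2184.
N = 2184/7 = 312.

312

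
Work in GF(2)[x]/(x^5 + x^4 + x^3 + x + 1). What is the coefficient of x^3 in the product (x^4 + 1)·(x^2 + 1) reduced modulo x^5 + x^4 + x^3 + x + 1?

1

Multiply in GF(2)[x]: (x^4 + 1)·(x^2 + 1) = x^6 + x^4 + x^2 + 1.
Reduce using x^5 ≡ x^4 + x^3 + x + 1 (mod x^5 + x^4 + x^3 + x + 1).
Reduced: x^4 + x^3.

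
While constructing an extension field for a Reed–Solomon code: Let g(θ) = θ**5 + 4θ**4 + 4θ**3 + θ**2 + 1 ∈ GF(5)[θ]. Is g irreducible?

No

Check for roots in GF(5): g(0) = 1; g(1) = 1; g(2) = 3; g(3) = 0 → root; g(4) = 1.
g(3) = 0, so (θ − 3) divides g(θ); g is reducible.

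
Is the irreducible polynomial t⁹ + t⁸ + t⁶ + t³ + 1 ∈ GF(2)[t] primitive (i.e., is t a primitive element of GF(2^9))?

No

Write f(t) = t⁹ + t⁸ + t⁶ + t³ + 1.
|GF(2^9)^×| = 2^9 − 1 = 511. Prime factorization: 511 = 7·73.
f is primitive ⇔ t has order 511 in GF(2)[t]/(f), i.e. t^(511/q) ≠ 1 for each prime q | 511.
t^(73) mod f = 1
t^(7) mod f = t⁷.
Since t^(73) = 1, the order of t divides 73 < 511; not primitive.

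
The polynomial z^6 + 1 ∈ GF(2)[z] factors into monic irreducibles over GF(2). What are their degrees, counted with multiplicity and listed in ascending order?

Write f(z) = z^6 + 1.
Roots in GF(2): f(0) = 1; f(1) = 0 → root.
Linear factors from roots: (z + 1).
Complete factorization: f(z) = (z + 1)^2·(z^2 + z + 1)^2.
Factor degrees with multiplicity: 1 + 1 + 2 + 2 = 6.

1, 1, 2, 2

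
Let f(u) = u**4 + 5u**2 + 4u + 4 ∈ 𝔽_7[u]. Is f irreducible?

No

Check for roots in 𝔽_7: f(0) = 4; f(1) = 0 → root; f(2) = 6; f(3) = 2; f(4) = 6; f(5) = 4; f(6) = 6.
f(1) = 0, so (u − 1) divides f(u); f is reducible.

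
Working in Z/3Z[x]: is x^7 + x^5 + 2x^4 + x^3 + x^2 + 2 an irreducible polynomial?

Yes

Write P(x) = x^7 + x^5 + 2x^4 + x^3 + x^2 + 2.
Check for roots in Z/3Z: P(0) = 2; P(1) = 2; P(2) = 2.
No roots, so no linear factors.
Monic irreducibles of degree 2 over GF(3): x^2 + 1, x^2 + x + 2, x^2 + 2x + 2.
None of them divide P (all give nonzero remainder).
Degree-3 irreducible divisors: test the 8 monic irreducibles of degree 3 over GF(3).
None of them divide P (all give nonzero remainder).
No irreducible factor of degree ≤ 3 exists, so P is irreducible over GF(3).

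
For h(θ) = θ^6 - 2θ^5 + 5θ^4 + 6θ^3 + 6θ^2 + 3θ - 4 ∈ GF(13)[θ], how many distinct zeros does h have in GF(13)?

Evaluate at each of the 13 elements of GF(13):
h(0) = 9; h(1) = 2; h(2) = 11; h(3) = 11; h(4) = 7; h(5) = 8; h(6) = 6; h(7) = 12; h(8) = 6; h(9) = 9; h(10) = 4; h(11) = 5; h(12) = 1.
No element is a root.

0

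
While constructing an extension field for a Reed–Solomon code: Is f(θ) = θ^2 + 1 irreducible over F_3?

Check for roots in F_3: f(0) = 1; f(1) = 2; f(2) = 2.
No roots. A degree-2 polynomial over a field with no linear factor is irreducible.

Yes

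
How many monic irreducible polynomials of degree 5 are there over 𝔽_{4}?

x^(4^5) − x is the product of all monic irreducibles of degree dividing 5; Möbius inversion gives N = (1/5) Σ μ(5/d)·4^d.
Divisors of 5: 1, 5; μ(5/d) for each: -1, 1.
Σ = − 4^1 + 4^5 = 1020.
N = 1020/5 = 204.

204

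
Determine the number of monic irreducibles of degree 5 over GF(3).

48

x^(3^5) − x is the product of all monic irreducibles of degree dividing 5; Möbius inversion gives N = (1/5) Σ μ(5/d)·3^d.
Divisors of 5: 1, 5; μ(5/d) for each: -1, 1.
Σ = − 3^1 + 3^5 = 240.
N = 240/5 = 48.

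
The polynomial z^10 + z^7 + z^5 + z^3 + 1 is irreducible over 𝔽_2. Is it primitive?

No

Write f(z) = z^10 + z^7 + z^5 + z^3 + 1.
|GF(2^10)^×| = 2^10 − 1 = 1023. Prime factorization: 1023 = 3·11·31.
f is primitive ⇔ z has order 1023 in GF(2)[z]/(f), i.e. z^(1023/q) ≠ 1 for each prime q | 1023.
z^(341) mod f = z^8 + z^6 + z^4 + z.
z^(93) mod f = z^9 + z^7 + z^6 + z^4 + z + 1.
z^(33) mod f = 1
Since z^(33) = 1, the order of z divides 33 < 1023; not primitive.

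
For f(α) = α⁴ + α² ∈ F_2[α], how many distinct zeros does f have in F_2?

2

Evaluate at each of the 2 elements of F_2:
f(0) = 0 → root; f(1) = 0 → root.
Roots: {0, 1}.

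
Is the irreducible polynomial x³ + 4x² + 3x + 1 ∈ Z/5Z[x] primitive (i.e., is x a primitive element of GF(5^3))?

No

Write f(x) = x³ + 4x² + 3x + 1.
|GF(5^3)^×| = 5^3 − 1 = 124. Prime factorization: 124 = 2^2·31.
f is primitive ⇔ x has order 124 in GF(5)[x]/(f), i.e. x^(124/q) ≠ 1 for each prime q | 124.
x^(62) mod f = 1
x^(4) mod f = 3x² + x + 4.
Since x^(62) = 1, the order of x divides 62 < 124; not primitive.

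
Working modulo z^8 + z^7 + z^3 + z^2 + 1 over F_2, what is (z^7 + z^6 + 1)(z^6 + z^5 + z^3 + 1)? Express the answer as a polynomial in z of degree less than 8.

z^6 + z^5

Multiply in F_2[z]: (z^7 + z^6 + 1)·(z^6 + z^5 + z^3 + 1) = z^13 + z^11 + z^10 + z^9 + z^7 + z^5 + z^3 + 1.
Reduce using z^8 ≡ z^7 + z^3 + z^2 + 1 (mod z^8 + z^7 + z^3 + z^2 + 1).
Reduced: z^6 + z^5.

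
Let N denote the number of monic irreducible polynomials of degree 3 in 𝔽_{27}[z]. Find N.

6552

x^(27^3) − x is the product of all monic irreducibles of degree dividing 3; Möbius inversion gives N = (1/3) Σ μ(3/d)·27^d.
Divisors of 3: 1, 3; μ(3/d) for each: -1, 1.
Σ = − 27^1 + 27^3 = 19656.
N = 19656/3 = 6552.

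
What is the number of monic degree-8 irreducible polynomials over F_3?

810

The number of monic irreducibles of degree 8 over GF(3) is (1/8)·Σ_{d∣8} μ(8/d) 3^d.
Divisors of 8: 1, 2, 4, 8; μ(8/d) for each: 0, 0, -1, 1.
Σ = − 3^4 + 3^8 = 6480.
N = 6480/8 = 810.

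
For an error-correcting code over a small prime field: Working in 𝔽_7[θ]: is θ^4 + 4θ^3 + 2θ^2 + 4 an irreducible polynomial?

Write f(θ) = θ^4 + 4θ^3 + 2θ^2 + 4.
Check for roots in 𝔽_7: f(0) = 4; f(1) = 4; f(2) = 4; f(3) = 1; f(4) = 2; f(5) = 3; f(6) = 3.
No roots, so no linear factors.
Degree-2 irreducible divisors: test the 21 monic irreducibles of degree 2 over GF(7).
None of them divide f (all give nonzero remainder).
No irreducible factor of degree ≤ 2 exists, so f is irreducible over GF(7).

Yes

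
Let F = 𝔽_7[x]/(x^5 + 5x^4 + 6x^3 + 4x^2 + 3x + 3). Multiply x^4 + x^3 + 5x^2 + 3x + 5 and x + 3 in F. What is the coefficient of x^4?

Multiply in 𝔽_7[x]: (x^4 + x^3 + 5x^2 + 3x + 5)·(x + 3) = x^5 + 4x^4 + x^3 + 4x^2 + 1.
Reduce using x^5 ≡ 2x^4 + x^3 + 3x^2 + 4x + 4 (mod x^5 + 5x^4 + 6x^3 + 4x^2 + 3x + 3).
Reduced: 6x^4 + 2x^3 + 4x + 5.

6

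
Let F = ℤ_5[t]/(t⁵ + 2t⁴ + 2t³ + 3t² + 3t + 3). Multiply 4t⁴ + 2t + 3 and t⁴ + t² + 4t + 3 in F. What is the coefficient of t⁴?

2

Multiply in ℤ_5[t]: (4t⁴ + 2t + 3)·(t⁴ + t² + 4t + 3) = 4t⁸ + 4t⁶ + 3t⁵ + 2t³ + t² + 3t + 4.
Reduce using t⁵ ≡ 3t⁴ + 3t³ + 2t² + 2t + 2 (mod t⁵ + 2t⁴ + 2t³ + 3t² + 3t + 3).
Reduced: 2t⁴ + 2t³ + 3t.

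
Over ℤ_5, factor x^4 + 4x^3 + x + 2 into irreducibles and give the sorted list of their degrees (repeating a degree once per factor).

Write f(x) = x^4 + 4x^3 + x + 2.
Roots in ℤ_5: f(0) = 2; f(1) = 3; f(2) = 2; f(3) = 4; f(4) = 3.
Complete factorization: f(x) = (x^4 + 4x^3 + x + 2).
Factor degrees with multiplicity: 4 = 4.

4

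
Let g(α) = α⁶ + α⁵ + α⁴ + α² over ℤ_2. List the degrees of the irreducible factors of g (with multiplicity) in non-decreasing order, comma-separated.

Roots in ℤ_2: g(0) = 0 → root; g(1) = 0 → root.
Linear factors from roots: (α), (α + 1).
Complete factorization: g(α) = (α + 1)·(α)^2·(α³ + α + 1).
Factor degrees with multiplicity: 1 + 1 + 1 + 3 = 6.

1, 1, 1, 3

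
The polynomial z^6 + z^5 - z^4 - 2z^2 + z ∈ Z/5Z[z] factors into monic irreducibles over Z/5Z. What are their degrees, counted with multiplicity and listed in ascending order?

1, 1, 2, 2

Write f(z) = z^6 + z^5 - z^4 - 2z^2 + z.
Roots in Z/5Z: f(0) = 0 → root; f(1) = 0 → root; f(2) = 4; f(3) = 1; f(4) = 1.
Linear factors from roots: (z), (z - 1).
Complete factorization: f(z) = (z)·(z - 1)·(z^2 - 2)·(z^2 + 2z - 2).
Factor degrees with multiplicity: 1 + 1 + 2 + 2 = 6.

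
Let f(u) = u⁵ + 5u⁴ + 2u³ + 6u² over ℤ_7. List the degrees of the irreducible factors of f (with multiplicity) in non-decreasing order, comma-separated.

1, 1, 1, 1, 1

Linear factors from roots: (u), (u + 6), (u + 4), (u + 2).
Complete factorization: f(u) = (u + 2)·(u + 4)·(u + 6)·(u)^2.
Factor degrees with multiplicity: 1 + 1 + 1 + 1 + 1 = 5.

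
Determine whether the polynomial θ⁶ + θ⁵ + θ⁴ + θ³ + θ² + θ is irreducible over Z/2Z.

Write f(θ) = θ⁶ + θ⁵ + θ⁴ + θ³ + θ² + θ.
Check for roots in Z/2Z: f(0) = 0 → root; f(1) = 0 → root.
f(0) = 0, so (θ) divides f(θ); f is reducible.

No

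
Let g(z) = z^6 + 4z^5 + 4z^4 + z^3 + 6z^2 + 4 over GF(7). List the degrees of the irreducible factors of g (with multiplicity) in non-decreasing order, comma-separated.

1, 2, 3

Linear factors from roots: (z + 3).
Complete factorization: g(z) = (z + 3)·(z^2 + 2)·(z^3 + z^2 + 6z + 3).
Factor degrees with multiplicity: 1 + 2 + 3 = 6.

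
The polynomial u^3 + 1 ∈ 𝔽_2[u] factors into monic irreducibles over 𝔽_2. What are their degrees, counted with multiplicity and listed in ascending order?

Write h(u) = u^3 + 1.
Roots in 𝔽_2: h(0) = 1; h(1) = 0 → root.
Linear factors from roots: (u + 1).
Complete factorization: h(u) = (u + 1)·(u^2 + u + 1).
Factor degrees with multiplicity: 1 + 2 = 3.

1, 2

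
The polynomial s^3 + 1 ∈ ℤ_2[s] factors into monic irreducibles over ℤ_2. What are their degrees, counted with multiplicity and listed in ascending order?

1, 2

Write h(s) = s^3 + 1.
Roots in ℤ_2: h(0) = 1; h(1) = 0 → root.
Linear factors from roots: (s + 1).
Complete factorization: h(s) = (s + 1)·(s^2 + s + 1).
Factor degrees with multiplicity: 1 + 2 = 3.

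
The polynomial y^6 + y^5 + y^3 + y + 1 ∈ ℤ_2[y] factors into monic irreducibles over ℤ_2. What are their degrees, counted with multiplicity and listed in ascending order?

Write g(y) = y^6 + y^5 + y^3 + y + 1.
Roots in ℤ_2: g(0) = 1; g(1) = 1.
Complete factorization: g(y) = (y^2 + y + 1)^3.
Factor degrees with multiplicity: 2 + 2 + 2 = 6.

2, 2, 2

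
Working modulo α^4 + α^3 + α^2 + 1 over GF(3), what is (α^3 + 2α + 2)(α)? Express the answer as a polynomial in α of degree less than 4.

Multiply in GF(3)[α]: (α^3 + 2α + 2)·(α) = α^4 + 2α^2 + 2α.
Reduce using α^4 ≡ 2α^3 + 2α^2 + 2 (mod α^4 + α^3 + α^2 + 1).
Reduced: 2α^3 + α^2 + 2α + 2.

2α^3 + α^2 + 2α + 2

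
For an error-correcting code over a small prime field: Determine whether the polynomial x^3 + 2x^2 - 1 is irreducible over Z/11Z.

No

Write m(x) = x^3 + 2x^2 - 1.
Check each element of Z/11Z for a root: m(0)=10, m(1)=2, m(2)=4, m(3)=0, m(4)=7, m(5)=9, m(6)=1, m(7)=0, m(8)=1, m(9)=10, m(10)=0.
m(3) = 0, so (x − 3) divides m(x); m is reducible.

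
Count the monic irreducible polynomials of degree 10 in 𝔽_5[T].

Gauss's count: N_{5}(10) = (1/10) Σ_{d|10} μ(10/d)·5^d.
Divisors of 10: 1, 2, 5, 10; μ(10/d) for each: 1, -1, -1, 1.
Σ = 5^1 − 5^2 − 5^5 + 5^10 = 9762480.
N = 9762480/10 = 976248.

976248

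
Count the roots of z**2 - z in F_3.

Write h(z) = z**2 - z.
Evaluate at each of the 3 elements of F_3:
h(0) = 0 → root; h(1) = 0 → root; h(2) = 2.
Roots: {0, 1}.

2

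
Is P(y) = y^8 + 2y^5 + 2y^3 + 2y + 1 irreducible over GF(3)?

Check for roots in GF(3): P(0) = 1; P(1) = 2; P(2) = 2.
No roots, so no linear factors.
Monic irreducibles of degree 2 over GF(3): y^2 + 1, y^2 + y + 2, y^2 + 2y + 2.
None of them divide P (all give nonzero remainder).
Degree-3 irreducible divisors: test the 8 monic irreducibles of degree 3 over GF(3).
None of them divide P (all give nonzero remainder).
Degree-4 irreducible divisors: test the 18 monic irreducibles of degree 4 over GF(3).
None of them divide P (all give nonzero remainder).
No irreducible factor of degree ≤ 4 exists, so P is irreducible over GF(3).

Yes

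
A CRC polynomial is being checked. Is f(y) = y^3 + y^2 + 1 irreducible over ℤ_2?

Check for roots in ℤ_2: f(0) = 1; f(1) = 1.
No roots. A degree-3 polynomial over a field with no linear factor is irreducible.

Yes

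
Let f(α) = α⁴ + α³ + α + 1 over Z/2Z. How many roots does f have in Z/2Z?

Evaluate at each of the 2 elements of Z/2Z:
f(0) = 1; f(1) = 0 → root.
Roots: {1}.

1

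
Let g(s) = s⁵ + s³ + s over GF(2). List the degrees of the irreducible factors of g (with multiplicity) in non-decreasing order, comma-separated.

Roots in GF(2): g(0) = 0 → root; g(1) = 1.
Linear factors from roots: (s).
Complete factorization: g(s) = (s)·(s² + s + 1)^2.
Factor degrees with multiplicity: 1 + 2 + 2 = 5.

1, 2, 2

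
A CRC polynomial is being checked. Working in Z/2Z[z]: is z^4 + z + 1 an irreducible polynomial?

Write f(z) = z^4 + z + 1.
Check for roots in Z/2Z: f(0) = 1; f(1) = 1.
No roots, so no linear factors.
Monic irreducibles of degree 2 over GF(2): z^2 + z + 1.
None of them divide f (all give nonzero remainder).
No irreducible factor of degree ≤ 2 exists, so f is irreducible over GF(2).

Yes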